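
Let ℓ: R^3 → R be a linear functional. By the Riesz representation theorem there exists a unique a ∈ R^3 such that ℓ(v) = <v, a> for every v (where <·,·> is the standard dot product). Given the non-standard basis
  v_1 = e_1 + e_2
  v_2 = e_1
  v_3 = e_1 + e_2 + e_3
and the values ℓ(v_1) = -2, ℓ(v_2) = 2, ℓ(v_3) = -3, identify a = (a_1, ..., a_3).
a = (2, -4, -1)

Write a = (a_1, ..., a_3) in the standard basis. For each basis vector v_i, ℓ(v_i) = <v_i, a> is a linear equation in the a_j's. Collect the n equations into a matrix system V a = ℓ, where row i of V is v_i (expressed in the standard basis). Since V is invertible (lower-triangular with 1s on the diagonal, up to permutation), solve by back-substitution:
  V =
[[1, 1, 0],
 [1, 0, 0],
 [1, 1, 1]]
  V a = (-2, 2, -3)
Solving gives a = (2, -4, -1).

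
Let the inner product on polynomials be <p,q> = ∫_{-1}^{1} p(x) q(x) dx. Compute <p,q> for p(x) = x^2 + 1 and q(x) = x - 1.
<p,q> = -8/3

Expand the product: p(x)·q(x) = x^3 - x^2 + x - 1.
∫_{-1}^{1} of each monomial x^k gives [2/(k+1) if k even, 0 if k odd]. Integrating term-by-term (or equivalently evaluating the antiderivative F(x) = x^4/4 - x^3/3 + x^2/2 - x at the endpoints):
  F(1) − F(−1) = -7/12 − (25/12) = -8/3.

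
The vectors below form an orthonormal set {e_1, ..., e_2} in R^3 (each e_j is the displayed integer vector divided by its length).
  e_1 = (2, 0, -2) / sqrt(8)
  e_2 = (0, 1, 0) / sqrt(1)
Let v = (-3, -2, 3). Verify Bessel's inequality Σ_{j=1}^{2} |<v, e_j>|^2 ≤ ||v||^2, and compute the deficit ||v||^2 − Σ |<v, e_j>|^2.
Σ |<v, e_j>|^2 = 22; ||v||^2 = 22; deficit = 0

Write each e_j = u_j / sqrt(<u_j, u_j>) where u_j is the displayed integer vector. Then <v, e_j> = <v, u_j> / sqrt(<u_j, u_j>), so |<v, e_j>|^2 = <v, u_j>^2 / <u_j, u_j>.
Coefficients: <v, e_1> = -12/sqrt(8), <v, e_2> = -2/sqrt(1).
Square and sum: Σ |<v, e_j>|^2 = 22.
Compute ||v||^2 = v·v = 22.
Deficit = 22 − 22 = 0 ≥ 0, confirming Bessel's inequality. (The deficit equals ||v − Σ <v,e_j> e_j||^2, the squared distance from v to span{e_j}.)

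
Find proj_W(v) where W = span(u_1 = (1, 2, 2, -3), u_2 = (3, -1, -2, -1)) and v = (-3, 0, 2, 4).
proj_W(v) = (-361/90, -4/45, 47/45, 89/30)

Set up U = [u_1 | ... | u_2] ∈ R^(4×2). The projector onto W = col(U) is P = U (U^T U)^(-1) U^T.
Compute U^T U =
  [18, 0]
  [0, 15],
and U^T v = (-11, -17).
Solve U^T U · c = U^T v for the coefficients: c = (-11/18, -17/15). The projection is proj_W(v) = U c.
Check: (v - proj_W(v)) · u_1 = 0  (should be 0).
Check: (v - proj_W(v)) · u_2 = 0  (should be 0).
Result: proj_W(v) = (-361/90, -4/45, 47/45, 89/30).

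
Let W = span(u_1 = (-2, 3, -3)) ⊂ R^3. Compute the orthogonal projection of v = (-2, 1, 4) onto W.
proj_W(v) = (5/11, -15/22, 15/22)

Set up U = [u_1 | ... | u_1] ∈ R^(3×1). The projector onto W = col(U) is P = U (U^T U)^(-1) U^T.
Compute U^T U =
  [22],
and U^T v = (-5).
Solve U^T U · c = U^T v for the coefficients: c = (-5/22). The projection is proj_W(v) = U c.
Check: (v - proj_W(v)) · u_1 = 0  (should be 0).
Result: proj_W(v) = (5/11, -15/22, 15/22).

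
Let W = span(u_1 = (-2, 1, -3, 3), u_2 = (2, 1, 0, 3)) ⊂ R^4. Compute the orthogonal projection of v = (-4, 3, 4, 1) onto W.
proj_W(v) = (-98/143, -9/143, -60/143, -27/143)

Set up U = [u_1 | ... | u_2] ∈ R^(4×2). The projector onto W = col(U) is P = U (U^T U)^(-1) U^T.
Compute U^T U =
  [23, 6]
  [6, 14],
and U^T v = (2, -2).
Solve U^T U · c = U^T v for the coefficients: c = (20/143, -29/143). The projection is proj_W(v) = U c.
Check: (v - proj_W(v)) · u_1 = 0  (should be 0).
Check: (v - proj_W(v)) · u_2 = 0  (should be 0).
Result: proj_W(v) = (-98/143, -9/143, -60/143, -27/143).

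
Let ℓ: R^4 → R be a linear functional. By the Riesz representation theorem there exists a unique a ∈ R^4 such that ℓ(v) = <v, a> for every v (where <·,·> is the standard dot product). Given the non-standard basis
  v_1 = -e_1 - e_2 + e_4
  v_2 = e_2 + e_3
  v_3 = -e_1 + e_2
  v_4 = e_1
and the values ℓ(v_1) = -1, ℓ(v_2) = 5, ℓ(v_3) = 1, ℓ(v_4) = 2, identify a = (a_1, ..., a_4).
a = (2, 3, 2, 4)

Write a = (a_1, ..., a_4) in the standard basis. For each basis vector v_i, ℓ(v_i) = <v_i, a> is a linear equation in the a_j's. Collect the n equations into a matrix system V a = ℓ, where row i of V is v_i (expressed in the standard basis). Since V is invertible (lower-triangular with 1s on the diagonal, up to permutation), solve by back-substitution:
  V =
[[-1, -1, 0, 1],
 [0, 1, 1, 0],
 [-1, 1, 0, 0],
 [1, 0, 0, 0]]
  V a = (-1, 5, 1, 2)
Solving gives a = (2, 3, 2, 4).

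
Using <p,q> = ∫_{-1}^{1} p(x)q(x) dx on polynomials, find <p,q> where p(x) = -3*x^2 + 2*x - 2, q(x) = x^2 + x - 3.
<p,q> = 84/5

Expand the product: p(x)·q(x) = -3*x^4 - x^3 + 9*x^2 - 8*x + 6.
∫_{-1}^{1} of each monomial x^k gives [2/(k+1) if k even, 0 if k odd]. Integrating term-by-term (or equivalently evaluating the antiderivative F(x) = -3*x^5/5 - x^4/4 + 3*x^3 - 4*x^2 + 6*x at the endpoints):
  F(1) − F(−1) = 83/20 − (-253/20) = 84/5.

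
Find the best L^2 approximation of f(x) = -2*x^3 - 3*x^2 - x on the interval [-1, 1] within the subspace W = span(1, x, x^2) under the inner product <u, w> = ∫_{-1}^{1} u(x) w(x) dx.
g(x) = -3*x^2 - 11*x/5

The best approximation g ∈ W is the orthogonal projection of f onto W. Writing g = a_0 + a_1 x + a_2 x^2, the coefficients solve the normal equations G · a = b where
  G_{ij} = <φ_i, φ_j> and b_i = <f, φ_i>, with φ_0 = 1, φ_1 = x, φ_2 = x^2.
G =
  [2, 0, 2/3]
  [0, 2/3, 0]
  [2/3, 0, 2/5],
b = (-2, -22/15, -6/5).
Solving gives a_0 = 0, a_1 = -11/5, a_2 = -3, so
  g(x) = -3*x^2 - 11*x/5.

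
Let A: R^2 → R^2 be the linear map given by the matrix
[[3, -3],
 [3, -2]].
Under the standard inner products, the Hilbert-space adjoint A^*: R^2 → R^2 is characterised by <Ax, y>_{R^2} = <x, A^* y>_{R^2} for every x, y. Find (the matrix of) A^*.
A^* = A^T =
[[3, 3],
 [-3, -2]]

For real matrices with standard dot products, the defining identity <Ax, y> = <x, A^* y> gives (Ax)^T y = x^T (A^*) y, i.e. x^T A^T y = x^T (A^*) y. Since this holds for all x, y, we must have A^* = A^T. Therefore
A^* =
[[3, 3],
 [-3, -2]].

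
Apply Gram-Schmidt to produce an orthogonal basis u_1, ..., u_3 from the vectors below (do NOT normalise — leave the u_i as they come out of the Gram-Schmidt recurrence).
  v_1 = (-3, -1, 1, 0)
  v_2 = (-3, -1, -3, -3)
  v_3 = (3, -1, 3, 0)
Orthogonal basis:
  u_1 = (-3, -1, 1, 0)
  u_2 = (-12/11, -4/11, -40/11, -3)
  u_3 = (258/259, -432/259, 342/259, -456/259)

Apply the Gram-Schmidt recurrence
  u_1 = v_1
  u_i = v_i − Σ_{j<i} ((v_i · u_j) / (u_j · u_j)) · u_j.

Step by step this gives:
  u_1 = (-3, -1, 1, 0)
  u_2 = (-12/11, -4/11, -40/11, -3)
  u_3 = (258/259, -432/259, 342/259, -456/259)

Orthogonality check:
  u_2 · u_1 = 0 (should be 0)
  u_3 · u_1 = 0 (should be 0)
  u_3 · u_2 = 0 (should be 0)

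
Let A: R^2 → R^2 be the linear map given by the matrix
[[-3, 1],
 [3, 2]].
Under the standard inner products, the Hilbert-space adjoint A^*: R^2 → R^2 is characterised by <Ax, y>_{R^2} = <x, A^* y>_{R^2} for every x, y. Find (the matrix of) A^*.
A^* = A^T =
[[-3, 3],
 [1, 2]]

For real matrices with standard dot products, the defining identity <Ax, y> = <x, A^* y> gives (Ax)^T y = x^T (A^*) y, i.e. x^T A^T y = x^T (A^*) y. Since this holds for all x, y, we must have A^* = A^T. Therefore
A^* =
[[-3, 3],
 [1, 2]].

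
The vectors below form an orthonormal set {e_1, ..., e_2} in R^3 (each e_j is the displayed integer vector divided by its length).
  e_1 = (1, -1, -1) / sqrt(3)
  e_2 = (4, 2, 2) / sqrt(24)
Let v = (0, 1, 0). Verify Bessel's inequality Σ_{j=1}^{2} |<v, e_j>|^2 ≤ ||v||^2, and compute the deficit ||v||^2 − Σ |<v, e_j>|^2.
Σ |<v, e_j>|^2 = 1/2; ||v||^2 = 1; deficit = 1/2

Write each e_j = u_j / sqrt(<u_j, u_j>) where u_j is the displayed integer vector. Then <v, e_j> = <v, u_j> / sqrt(<u_j, u_j>), so |<v, e_j>|^2 = <v, u_j>^2 / <u_j, u_j>.
Coefficients: <v, e_1> = -1/sqrt(3), <v, e_2> = 2/sqrt(24).
Square and sum: Σ |<v, e_j>|^2 = 1/2.
Compute ||v||^2 = v·v = 1.
Deficit = 1 − 1/2 = 1/2 ≥ 0, confirming Bessel's inequality. (The deficit equals ||v − Σ <v,e_j> e_j||^2, the squared distance from v to span{e_j}.)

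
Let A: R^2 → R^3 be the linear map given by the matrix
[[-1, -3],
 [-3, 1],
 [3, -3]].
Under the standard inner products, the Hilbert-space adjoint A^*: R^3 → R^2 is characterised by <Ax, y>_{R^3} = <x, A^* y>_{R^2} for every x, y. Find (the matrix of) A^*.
A^* = A^T =
[[-1, -3, 3],
 [-3, 1, -3]]

For real matrices with standard dot products, the defining identity <Ax, y> = <x, A^* y> gives (Ax)^T y = x^T (A^*) y, i.e. x^T A^T y = x^T (A^*) y. Since this holds for all x, y, we must have A^* = A^T. Therefore
A^* =
[[-1, -3, 3],
 [-3, 1, -3]].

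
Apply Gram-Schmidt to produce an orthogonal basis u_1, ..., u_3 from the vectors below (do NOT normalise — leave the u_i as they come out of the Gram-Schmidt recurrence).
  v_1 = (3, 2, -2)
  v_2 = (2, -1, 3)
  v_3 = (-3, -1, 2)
Orthogonal basis:
  u_1 = (3, 2, -2)
  u_2 = (40/17, -13/17, 47/17)
  u_3 = (-2/9, 13/18, 7/18)

Apply the Gram-Schmidt recurrence
  u_1 = v_1
  u_i = v_i − Σ_{j<i} ((v_i · u_j) / (u_j · u_j)) · u_j.

Step by step this gives:
  u_1 = (3, 2, -2)
  u_2 = (40/17, -13/17, 47/17)
  u_3 = (-2/9, 13/18, 7/18)

Orthogonality check:
  u_2 · u_1 = 0 (should be 0)
  u_3 · u_1 = 0 (should be 0)
  u_3 · u_2 = 0 (should be 0)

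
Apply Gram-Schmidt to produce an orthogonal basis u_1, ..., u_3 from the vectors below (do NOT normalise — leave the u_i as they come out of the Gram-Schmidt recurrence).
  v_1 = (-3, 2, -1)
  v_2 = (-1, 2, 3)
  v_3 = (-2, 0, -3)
Orthogonal basis:
  u_1 = (-3, 2, -1)
  u_2 = (-1/7, 10/7, 23/7)
  u_3 = (-8/45, -2/9, 4/45)

Apply the Gram-Schmidt recurrence
  u_1 = v_1
  u_i = v_i − Σ_{j<i} ((v_i · u_j) / (u_j · u_j)) · u_j.

Step by step this gives:
  u_1 = (-3, 2, -1)
  u_2 = (-1/7, 10/7, 23/7)
  u_3 = (-8/45, -2/9, 4/45)

Orthogonality check:
  u_2 · u_1 = 0 (should be 0)
  u_3 · u_1 = 0 (should be 0)
  u_3 · u_2 = 0 (should be 0)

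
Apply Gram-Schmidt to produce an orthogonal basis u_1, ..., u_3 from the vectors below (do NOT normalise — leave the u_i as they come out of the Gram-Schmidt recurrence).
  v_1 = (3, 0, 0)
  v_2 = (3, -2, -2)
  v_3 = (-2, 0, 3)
Orthogonal basis:
  u_1 = (3, 0, 0)
  u_2 = (0, -2, -2)
  u_3 = (0, -3/2, 3/2)

Apply the Gram-Schmidt recurrence
  u_1 = v_1
  u_i = v_i − Σ_{j<i} ((v_i · u_j) / (u_j · u_j)) · u_j.

Step by step this gives:
  u_1 = (3, 0, 0)
  u_2 = (0, -2, -2)
  u_3 = (0, -3/2, 3/2)

Orthogonality check:
  u_2 · u_1 = 0 (should be 0)
  u_3 · u_1 = 0 (should be 0)
  u_3 · u_2 = 0 (should be 0)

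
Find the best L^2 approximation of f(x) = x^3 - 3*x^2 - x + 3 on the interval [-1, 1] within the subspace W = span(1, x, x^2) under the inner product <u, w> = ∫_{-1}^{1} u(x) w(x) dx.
g(x) = -3*x^2 - 2*x/5 + 3

The best approximation g ∈ W is the orthogonal projection of f onto W. Writing g = a_0 + a_1 x + a_2 x^2, the coefficients solve the normal equations G · a = b where
  G_{ij} = <φ_i, φ_j> and b_i = <f, φ_i>, with φ_0 = 1, φ_1 = x, φ_2 = x^2.
G =
  [2, 0, 2/3]
  [0, 2/3, 0]
  [2/3, 0, 2/5],
b = (4, -4/15, 4/5).
Solving gives a_0 = 3, a_1 = -2/5, a_2 = -3, so
  g(x) = -3*x^2 - 2*x/5 + 3.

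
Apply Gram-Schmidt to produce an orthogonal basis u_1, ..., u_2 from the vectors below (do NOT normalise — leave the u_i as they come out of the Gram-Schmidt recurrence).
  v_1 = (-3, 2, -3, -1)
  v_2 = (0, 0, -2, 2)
Orthogonal basis:
  u_1 = (-3, 2, -3, -1)
  u_2 = (12/23, -8/23, -34/23, 50/23)

Apply the Gram-Schmidt recurrence
  u_1 = v_1
  u_i = v_i − Σ_{j<i} ((v_i · u_j) / (u_j · u_j)) · u_j.

Step by step this gives:
  u_1 = (-3, 2, -3, -1)
  u_2 = (12/23, -8/23, -34/23, 50/23)

Orthogonality check:
  u_2 · u_1 = 0 (should be 0)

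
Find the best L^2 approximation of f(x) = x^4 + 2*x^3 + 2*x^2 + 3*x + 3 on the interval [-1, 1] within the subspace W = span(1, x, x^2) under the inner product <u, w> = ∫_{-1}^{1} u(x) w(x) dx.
g(x) = 20*x^2/7 + 21*x/5 + 102/35

The best approximation g ∈ W is the orthogonal projection of f onto W. Writing g = a_0 + a_1 x + a_2 x^2, the coefficients solve the normal equations G · a = b where
  G_{ij} = <φ_i, φ_j> and b_i = <f, φ_i>, with φ_0 = 1, φ_1 = x, φ_2 = x^2.
G =
  [2, 0, 2/3]
  [0, 2/3, 0]
  [2/3, 0, 2/5],
b = (116/15, 14/5, 108/35).
Solving gives a_0 = 102/35, a_1 = 21/5, a_2 = 20/7, so
  g(x) = 20*x^2/7 + 21*x/5 + 102/35.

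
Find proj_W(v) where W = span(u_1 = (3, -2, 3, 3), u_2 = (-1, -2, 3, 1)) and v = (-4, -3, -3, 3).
proj_W(v) = (-157/74, -15/37, 45/74, -28/37)

Set up U = [u_1 | ... | u_2] ∈ R^(4×2). The projector onto W = col(U) is P = U (U^T U)^(-1) U^T.
Compute U^T U =
  [31, 13]
  [13, 15],
and U^T v = (-6, 4).
Solve U^T U · c = U^T v for the coefficients: c = (-71/148, 101/148). The projection is proj_W(v) = U c.
Check: (v - proj_W(v)) · u_1 = 0  (should be 0).
Check: (v - proj_W(v)) · u_2 = 0  (should be 0).
Result: proj_W(v) = (-157/74, -15/37, 45/74, -28/37).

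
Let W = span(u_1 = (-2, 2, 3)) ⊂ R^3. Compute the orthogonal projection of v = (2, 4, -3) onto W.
proj_W(v) = (10/17, -10/17, -15/17)

Set up U = [u_1 | ... | u_1] ∈ R^(3×1). The projector onto W = col(U) is P = U (U^T U)^(-1) U^T.
Compute U^T U =
  [17],
and U^T v = (-5).
Solve U^T U · c = U^T v for the coefficients: c = (-5/17). The projection is proj_W(v) = U c.
Check: (v - proj_W(v)) · u_1 = 0  (should be 0).
Result: proj_W(v) = (10/17, -10/17, -15/17).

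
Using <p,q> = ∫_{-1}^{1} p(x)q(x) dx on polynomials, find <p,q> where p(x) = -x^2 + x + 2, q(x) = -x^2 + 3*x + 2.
<p,q> = 116/15

Expand the product: p(x)·q(x) = x^4 - 4*x^3 - x^2 + 8*x + 4.
∫_{-1}^{1} of each monomial x^k gives [2/(k+1) if k even, 0 if k odd]. Integrating term-by-term (or equivalently evaluating the antiderivative F(x) = x^5/5 - x^4 - x^3/3 + 4*x^2 + 4*x at the endpoints):
  F(1) − F(−1) = 103/15 − (-13/15) = 116/15.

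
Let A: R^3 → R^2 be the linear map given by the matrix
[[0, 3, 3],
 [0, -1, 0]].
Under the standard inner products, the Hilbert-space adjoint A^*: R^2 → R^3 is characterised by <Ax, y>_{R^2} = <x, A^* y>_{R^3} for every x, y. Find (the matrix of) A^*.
A^* = A^T =
[[0, 0],
 [3, -1],
 [3, 0]]

For real matrices with standard dot products, the defining identity <Ax, y> = <x, A^* y> gives (Ax)^T y = x^T (A^*) y, i.e. x^T A^T y = x^T (A^*) y. Since this holds for all x, y, we must have A^* = A^T. Therefore
A^* =
[[0, 0],
 [3, -1],
 [3, 0]].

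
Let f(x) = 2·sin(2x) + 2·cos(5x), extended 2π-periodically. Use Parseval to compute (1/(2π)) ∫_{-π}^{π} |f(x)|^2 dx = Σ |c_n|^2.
Σ |c_n|^2 = 4

Expand |f|^2 and use orthogonality of {sin(nx), cos(mx)} on [-π, π]:
  ∫_{-π}^{π} sin(nx)^2 dx = π, ∫ cos(mx)^2 dx = π, and cross terms integrate to 0.
So ∫_{-π}^{π} f(x)^2 dx = 2^2 · π + 2^2 · π = (4 + 4)π.
Divide by 2π: (4 + 4)/2 = 4.
By Parseval, this equals Σ |c_n|^2.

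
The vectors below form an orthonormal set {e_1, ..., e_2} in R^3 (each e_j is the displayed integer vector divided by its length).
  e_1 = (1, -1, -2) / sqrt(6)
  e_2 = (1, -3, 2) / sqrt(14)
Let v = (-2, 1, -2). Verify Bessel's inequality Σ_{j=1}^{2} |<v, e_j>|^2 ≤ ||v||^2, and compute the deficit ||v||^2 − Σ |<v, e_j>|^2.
Σ |<v, e_j>|^2 = 125/21; ||v||^2 = 9; deficit = 64/21

Write each e_j = u_j / sqrt(<u_j, u_j>) where u_j is the displayed integer vector. Then <v, e_j> = <v, u_j> / sqrt(<u_j, u_j>), so |<v, e_j>|^2 = <v, u_j>^2 / <u_j, u_j>.
Coefficients: <v, e_1> = 1/sqrt(6), <v, e_2> = -9/sqrt(14).
Square and sum: Σ |<v, e_j>|^2 = 125/21.
Compute ||v||^2 = v·v = 9.
Deficit = 9 − 125/21 = 64/21 ≥ 0, confirming Bessel's inequality. (The deficit equals ||v − Σ <v,e_j> e_j||^2, the squared distance from v to span{e_j}.)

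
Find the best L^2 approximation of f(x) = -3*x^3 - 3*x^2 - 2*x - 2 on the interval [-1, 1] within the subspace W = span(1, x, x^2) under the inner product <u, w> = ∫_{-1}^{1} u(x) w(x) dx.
g(x) = -3*x^2 - 19*x/5 - 2

The best approximation g ∈ W is the orthogonal projection of f onto W. Writing g = a_0 + a_1 x + a_2 x^2, the coefficients solve the normal equations G · a = b where
  G_{ij} = <φ_i, φ_j> and b_i = <f, φ_i>, with φ_0 = 1, φ_1 = x, φ_2 = x^2.
G =
  [2, 0, 2/3]
  [0, 2/3, 0]
  [2/3, 0, 2/5],
b = (-6, -38/15, -38/15).
Solving gives a_0 = -2, a_1 = -19/5, a_2 = -3, so
  g(x) = -3*x^2 - 19*x/5 - 2.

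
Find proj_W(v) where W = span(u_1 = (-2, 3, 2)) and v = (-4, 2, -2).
proj_W(v) = (-20/17, 30/17, 20/17)

Set up U = [u_1 | ... | u_1] ∈ R^(3×1). The projector onto W = col(U) is P = U (U^T U)^(-1) U^T.
Compute U^T U =
  [17],
and U^T v = (10).
Solve U^T U · c = U^T v for the coefficients: c = (10/17). The projection is proj_W(v) = U c.
Check: (v - proj_W(v)) · u_1 = 0  (should be 0).
Result: proj_W(v) = (-20/17, 30/17, 20/17).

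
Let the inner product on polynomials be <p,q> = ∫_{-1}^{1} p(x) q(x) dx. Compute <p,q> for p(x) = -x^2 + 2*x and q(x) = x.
<p,q> = 4/3

Expand the product: p(x)·q(x) = -x^3 + 2*x^2.
∫_{-1}^{1} of each monomial x^k gives [2/(k+1) if k even, 0 if k odd]. Integrating term-by-term (or equivalently evaluating the antiderivative F(x) = -x^4/4 + 2*x^3/3 at the endpoints):
  F(1) − F(−1) = 5/12 − (-11/12) = 4/3.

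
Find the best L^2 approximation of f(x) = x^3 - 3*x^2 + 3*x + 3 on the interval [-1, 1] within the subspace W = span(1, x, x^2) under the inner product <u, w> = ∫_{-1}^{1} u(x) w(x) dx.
g(x) = -3*x^2 + 18*x/5 + 3

The best approximation g ∈ W is the orthogonal projection of f onto W. Writing g = a_0 + a_1 x + a_2 x^2, the coefficients solve the normal equations G · a = b where
  G_{ij} = <φ_i, φ_j> and b_i = <f, φ_i>, with φ_0 = 1, φ_1 = x, φ_2 = x^2.
G =
  [2, 0, 2/3]
  [0, 2/3, 0]
  [2/3, 0, 2/5],
b = (4, 12/5, 4/5).
Solving gives a_0 = 3, a_1 = 18/5, a_2 = -3, so
  g(x) = -3*x^2 + 18*x/5 + 3.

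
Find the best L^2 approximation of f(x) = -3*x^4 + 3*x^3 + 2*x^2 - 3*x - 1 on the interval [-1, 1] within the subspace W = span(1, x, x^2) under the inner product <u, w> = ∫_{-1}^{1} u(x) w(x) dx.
g(x) = -4*x^2/7 - 6*x/5 - 26/35

The best approximation g ∈ W is the orthogonal projection of f onto W. Writing g = a_0 + a_1 x + a_2 x^2, the coefficients solve the normal equations G · a = b where
  G_{ij} = <φ_i, φ_j> and b_i = <f, φ_i>, with φ_0 = 1, φ_1 = x, φ_2 = x^2.
G =
  [2, 0, 2/3]
  [0, 2/3, 0]
  [2/3, 0, 2/5],
b = (-28/15, -4/5, -76/105).
Solving gives a_0 = -26/35, a_1 = -6/5, a_2 = -4/7, so
  g(x) = -4*x^2/7 - 6*x/5 - 26/35.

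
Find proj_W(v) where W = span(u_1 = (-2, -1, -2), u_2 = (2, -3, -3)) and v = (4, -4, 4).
proj_W(v) = (872/173, -92/173, 212/173)

Set up U = [u_1 | ... | u_2] ∈ R^(3×2). The projector onto W = col(U) is P = U (U^T U)^(-1) U^T.
Compute U^T U =
  [9, 5]
  [5, 22],
and U^T v = (-12, 8).
Solve U^T U · c = U^T v for the coefficients: c = (-304/173, 132/173). The projection is proj_W(v) = U c.
Check: (v - proj_W(v)) · u_1 = 0  (should be 0).
Check: (v - proj_W(v)) · u_2 = 0  (should be 0).
Result: proj_W(v) = (872/173, -92/173, 212/173).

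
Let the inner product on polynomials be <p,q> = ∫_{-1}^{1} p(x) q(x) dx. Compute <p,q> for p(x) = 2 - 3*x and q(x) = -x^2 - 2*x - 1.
<p,q> = -4/3

Expand the product: p(x)·q(x) = 3*x^3 + 4*x^2 - x - 2.
∫_{-1}^{1} of each monomial x^k gives [2/(k+1) if k even, 0 if k odd]. Integrating term-by-term (or equivalently evaluating the antiderivative F(x) = 3*x^4/4 + 4*x^3/3 - x^2/2 - 2*x at the endpoints):
  F(1) − F(−1) = -5/12 − (11/12) = -4/3.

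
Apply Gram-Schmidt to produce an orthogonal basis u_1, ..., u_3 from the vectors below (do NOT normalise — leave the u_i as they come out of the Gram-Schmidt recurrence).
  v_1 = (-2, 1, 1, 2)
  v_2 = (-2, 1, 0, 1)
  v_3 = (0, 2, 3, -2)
Orthogonal basis:
  u_1 = (-2, 1, 1, 2)
  u_2 = (-3/5, 3/10, -7/10, -2/5)
  u_3 = (-2/11, 23/11, 27/11, -27/11)

Apply the Gram-Schmidt recurrence
  u_1 = v_1
  u_i = v_i − Σ_{j<i} ((v_i · u_j) / (u_j · u_j)) · u_j.

Step by step this gives:
  u_1 = (-2, 1, 1, 2)
  u_2 = (-3/5, 3/10, -7/10, -2/5)
  u_3 = (-2/11, 23/11, 27/11, -27/11)

Orthogonality check:
  u_2 · u_1 = 0 (should be 0)
  u_3 · u_1 = 0 (should be 0)
  u_3 · u_2 = 0 (should be 0)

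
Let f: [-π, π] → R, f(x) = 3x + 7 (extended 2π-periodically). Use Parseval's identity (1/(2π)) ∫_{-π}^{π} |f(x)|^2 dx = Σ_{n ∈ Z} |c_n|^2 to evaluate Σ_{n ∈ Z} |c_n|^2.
Σ |c_n|^2 = 3π^2 + 49

Expand and integrate term by term over [-π, π]:
  ∫ (3x)^2 dx = 9·(2π^3/3); ∫ 2·3·(7)·x dx = 0 (odd integrand); ∫ 7^2 dx = 49·2π.
So (1/(2π)) ∫_{-π}^{π} (3x + 7)^2 dx = 9π^2/3 + 49 = 3π^2 + 49.
Parseval ⇒ Σ |c_n|^2 = 3π^2 + 49.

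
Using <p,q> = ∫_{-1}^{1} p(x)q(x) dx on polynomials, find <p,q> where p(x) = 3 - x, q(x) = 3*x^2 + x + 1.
<p,q> = 34/3

Expand the product: p(x)·q(x) = -3*x^3 + 8*x^2 + 2*x + 3.
∫_{-1}^{1} of each monomial x^k gives [2/(k+1) if k even, 0 if k odd]. Integrating term-by-term (or equivalently evaluating the antiderivative F(x) = -3*x^4/4 + 8*x^3/3 + x^2 + 3*x at the endpoints):
  F(1) − F(−1) = 71/12 − (-65/12) = 34/3.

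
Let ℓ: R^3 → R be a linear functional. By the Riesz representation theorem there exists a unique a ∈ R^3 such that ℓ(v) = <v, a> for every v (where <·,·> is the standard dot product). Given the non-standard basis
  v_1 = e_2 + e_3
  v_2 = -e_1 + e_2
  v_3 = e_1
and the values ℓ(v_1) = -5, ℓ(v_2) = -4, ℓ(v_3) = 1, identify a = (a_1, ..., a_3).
a = (1, -3, -2)

Write a = (a_1, ..., a_3) in the standard basis. For each basis vector v_i, ℓ(v_i) = <v_i, a> is a linear equation in the a_j's. Collect the n equations into a matrix system V a = ℓ, where row i of V is v_i (expressed in the standard basis). Since V is invertible (lower-triangular with 1s on the diagonal, up to permutation), solve by back-substitution:
  V =
[[0, 1, 1],
 [-1, 1, 0],
 [1, 0, 0]]
  V a = (-5, -4, 1)
Solving gives a = (1, -3, -2).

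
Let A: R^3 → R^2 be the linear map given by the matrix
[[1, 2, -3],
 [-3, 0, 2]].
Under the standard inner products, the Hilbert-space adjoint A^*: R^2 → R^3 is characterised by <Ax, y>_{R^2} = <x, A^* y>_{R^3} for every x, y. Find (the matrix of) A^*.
A^* = A^T =
[[1, -3],
 [2, 0],
 [-3, 2]]

For real matrices with standard dot products, the defining identity <Ax, y> = <x, A^* y> gives (Ax)^T y = x^T (A^*) y, i.e. x^T A^T y = x^T (A^*) y. Since this holds for all x, y, we must have A^* = A^T. Therefore
A^* =
[[1, -3],
 [2, 0],
 [-3, 2]].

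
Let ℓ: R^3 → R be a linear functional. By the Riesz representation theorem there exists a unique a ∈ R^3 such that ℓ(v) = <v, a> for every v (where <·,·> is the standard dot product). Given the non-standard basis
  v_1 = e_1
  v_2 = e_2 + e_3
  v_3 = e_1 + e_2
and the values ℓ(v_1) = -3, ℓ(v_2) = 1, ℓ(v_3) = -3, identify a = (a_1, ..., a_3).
a = (-3, 0, 1)

Write a = (a_1, ..., a_3) in the standard basis. For each basis vector v_i, ℓ(v_i) = <v_i, a> is a linear equation in the a_j's. Collect the n equations into a matrix system V a = ℓ, where row i of V is v_i (expressed in the standard basis). Since V is invertible (lower-triangular with 1s on the diagonal, up to permutation), solve by back-substitution:
  V =
[[1, 0, 0],
 [0, 1, 1],
 [1, 1, 0]]
  V a = (-3, 1, -3)
Solving gives a = (-3, 0, 1).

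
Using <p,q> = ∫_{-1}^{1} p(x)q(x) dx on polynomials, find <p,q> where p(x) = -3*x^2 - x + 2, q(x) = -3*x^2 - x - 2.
<p,q> = -56/15

Expand the product: p(x)·q(x) = 9*x^4 + 6*x^3 + x^2 - 4.
∫_{-1}^{1} of each monomial x^k gives [2/(k+1) if k even, 0 if k odd]. Integrating term-by-term (or equivalently evaluating the antiderivative F(x) = 9*x^5/5 + 3*x^4/2 + x^3/3 - 4*x at the endpoints):
  F(1) − F(−1) = -11/30 − (101/30) = -56/15.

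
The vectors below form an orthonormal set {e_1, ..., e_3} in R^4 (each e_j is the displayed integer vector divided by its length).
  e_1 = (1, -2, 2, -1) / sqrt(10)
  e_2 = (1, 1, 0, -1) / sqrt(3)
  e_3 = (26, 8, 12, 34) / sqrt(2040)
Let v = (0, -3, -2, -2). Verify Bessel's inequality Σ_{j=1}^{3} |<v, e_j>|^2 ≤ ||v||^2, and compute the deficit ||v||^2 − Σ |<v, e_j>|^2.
Σ |<v, e_j>|^2 = 145/17; ||v||^2 = 17; deficit = 144/17

Write each e_j = u_j / sqrt(<u_j, u_j>) where u_j is the displayed integer vector. Then <v, e_j> = <v, u_j> / sqrt(<u_j, u_j>), so |<v, e_j>|^2 = <v, u_j>^2 / <u_j, u_j>.
Coefficients: <v, e_1> = 4/sqrt(10), <v, e_2> = -1/sqrt(3), <v, e_3> = -116/sqrt(2040).
Square and sum: Σ |<v, e_j>|^2 = 145/17.
Compute ||v||^2 = v·v = 17.
Deficit = 17 − 145/17 = 144/17 ≥ 0, confirming Bessel's inequality. (The deficit equals ||v − Σ <v,e_j> e_j||^2, the squared distance from v to span{e_j}.)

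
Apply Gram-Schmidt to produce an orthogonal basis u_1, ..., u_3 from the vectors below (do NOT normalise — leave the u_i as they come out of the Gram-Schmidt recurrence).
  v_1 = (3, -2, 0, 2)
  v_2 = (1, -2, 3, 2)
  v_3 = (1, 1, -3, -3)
Orthogonal basis:
  u_1 = (3, -2, 0, 2)
  u_2 = (-16/17, -12/17, 3, 12/17)
  u_3 = (144/185, -77/185, 96/185, -293/185)

Apply the Gram-Schmidt recurrence
  u_1 = v_1
  u_i = v_i − Σ_{j<i} ((v_i · u_j) / (u_j · u_j)) · u_j.

Step by step this gives:
  u_1 = (3, -2, 0, 2)
  u_2 = (-16/17, -12/17, 3, 12/17)
  u_3 = (144/185, -77/185, 96/185, -293/185)

Orthogonality check:
  u_2 · u_1 = 0 (should be 0)
  u_3 · u_1 = 0 (should be 0)
  u_3 · u_2 = 0 (should be 0)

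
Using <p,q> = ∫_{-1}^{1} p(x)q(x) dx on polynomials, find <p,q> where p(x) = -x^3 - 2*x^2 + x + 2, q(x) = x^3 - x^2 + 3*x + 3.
<p,q> = 176/21

Expand the product: p(x)·q(x) = -x^6 - x^5 - 8*x^3 - 5*x^2 + 9*x + 6.
∫_{-1}^{1} of each monomial x^k gives [2/(k+1) if k even, 0 if k odd]. Integrating term-by-term (or equivalently evaluating the antiderivative F(x) = -x^7/7 - x^6/6 - 2*x^4 - 5*x^3/3 + 9*x^2/2 + 6*x at the endpoints):
  F(1) − F(−1) = 137/21 − (-13/7) = 176/21.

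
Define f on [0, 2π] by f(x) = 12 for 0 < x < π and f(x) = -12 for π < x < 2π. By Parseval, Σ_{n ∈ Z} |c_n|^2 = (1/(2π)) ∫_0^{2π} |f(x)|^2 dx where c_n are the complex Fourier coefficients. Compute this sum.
Σ |c_n|^2 = 144

Parseval equates the L^2 energy of f (normalised by 1/(2π)) with the ℓ^2 sum of its Fourier coefficients: (1/(2π)) ∫_0^{2π} |f|^2 = Σ |c_n|^2.
Compute the left side: (1/(2π)) [∫_0^π 12^2 dx + ∫_π^{2π} (-12)^2 dx] = (1/(2π)) · (144π + 144π) = (144 + 144)/2 = 144.
So Σ_{n ∈ Z} |c_n|^2 = 144.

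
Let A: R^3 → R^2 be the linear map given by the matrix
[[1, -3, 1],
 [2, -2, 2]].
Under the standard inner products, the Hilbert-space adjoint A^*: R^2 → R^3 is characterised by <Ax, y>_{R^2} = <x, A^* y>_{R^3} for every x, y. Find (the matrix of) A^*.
A^* = A^T =
[[1, 2],
 [-3, -2],
 [1, 2]]

For real matrices with standard dot products, the defining identity <Ax, y> = <x, A^* y> gives (Ax)^T y = x^T (A^*) y, i.e. x^T A^T y = x^T (A^*) y. Since this holds for all x, y, we must have A^* = A^T. Therefore
A^* =
[[1, 2],
 [-3, -2],
 [1, 2]].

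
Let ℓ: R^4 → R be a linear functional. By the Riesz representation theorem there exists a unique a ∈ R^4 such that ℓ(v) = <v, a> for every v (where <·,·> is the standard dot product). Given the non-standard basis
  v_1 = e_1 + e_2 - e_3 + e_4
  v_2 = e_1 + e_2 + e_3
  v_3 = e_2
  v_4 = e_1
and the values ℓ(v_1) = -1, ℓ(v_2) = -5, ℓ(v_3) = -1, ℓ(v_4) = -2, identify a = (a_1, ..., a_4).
a = (-2, -1, -2, 0)

Write a = (a_1, ..., a_4) in the standard basis. For each basis vector v_i, ℓ(v_i) = <v_i, a> is a linear equation in the a_j's. Collect the n equations into a matrix system V a = ℓ, where row i of V is v_i (expressed in the standard basis). Since V is invertible (lower-triangular with 1s on the diagonal, up to permutation), solve by back-substitution:
  V =
[[1, 1, -1, 1],
 [1, 1, 1, 0],
 [0, 1, 0, 0],
 [1, 0, 0, 0]]
  V a = (-1, -5, -1, -2)
Solving gives a = (-2, -1, -2, 0).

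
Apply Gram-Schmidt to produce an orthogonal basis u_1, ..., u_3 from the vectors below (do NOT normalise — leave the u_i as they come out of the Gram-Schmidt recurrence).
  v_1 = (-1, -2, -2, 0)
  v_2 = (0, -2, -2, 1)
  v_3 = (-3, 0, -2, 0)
Orthogonal basis:
  u_1 = (-1, -2, -2, 0)
  u_2 = (8/9, -2/9, -2/9, 1)
  u_3 = (-20/17, 22/17, -12/17, 20/17)

Apply the Gram-Schmidt recurrence
  u_1 = v_1
  u_i = v_i − Σ_{j<i} ((v_i · u_j) / (u_j · u_j)) · u_j.

Step by step this gives:
  u_1 = (-1, -2, -2, 0)
  u_2 = (8/9, -2/9, -2/9, 1)
  u_3 = (-20/17, 22/17, -12/17, 20/17)

Orthogonality check:
  u_2 · u_1 = 0 (should be 0)
  u_3 · u_1 = 0 (should be 0)
  u_3 · u_2 = 0 (should be 0)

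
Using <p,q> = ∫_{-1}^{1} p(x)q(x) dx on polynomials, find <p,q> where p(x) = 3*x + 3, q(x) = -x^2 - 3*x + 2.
<p,q> = 4

Expand the product: p(x)·q(x) = -3*x^3 - 12*x^2 - 3*x + 6.
∫_{-1}^{1} of each monomial x^k gives [2/(k+1) if k even, 0 if k odd]. Integrating term-by-term (or equivalently evaluating the antiderivative F(x) = -3*x^4/4 - 4*x^3 - 3*x^2/2 + 6*x at the endpoints):
  F(1) − F(−1) = -1/4 − (-17/4) = 4.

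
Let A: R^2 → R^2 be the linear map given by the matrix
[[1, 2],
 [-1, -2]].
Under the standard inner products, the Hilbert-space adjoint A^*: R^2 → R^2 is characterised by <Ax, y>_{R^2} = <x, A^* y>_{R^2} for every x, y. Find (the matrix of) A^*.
A^* = A^T =
[[1, -1],
 [2, -2]]

For real matrices with standard dot products, the defining identity <Ax, y> = <x, A^* y> gives (Ax)^T y = x^T (A^*) y, i.e. x^T A^T y = x^T (A^*) y. Since this holds for all x, y, we must have A^* = A^T. Therefore
A^* =
[[1, -1],
 [2, -2]].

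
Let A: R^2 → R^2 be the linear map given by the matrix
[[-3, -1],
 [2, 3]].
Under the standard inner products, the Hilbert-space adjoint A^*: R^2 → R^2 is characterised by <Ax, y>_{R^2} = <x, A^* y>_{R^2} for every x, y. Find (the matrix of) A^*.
A^* = A^T =
[[-3, 2],
 [-1, 3]]

For real matrices with standard dot products, the defining identity <Ax, y> = <x, A^* y> gives (Ax)^T y = x^T (A^*) y, i.e. x^T A^T y = x^T (A^*) y. Since this holds for all x, y, we must have A^* = A^T. Therefore
A^* =
[[-3, 2],
 [-1, 3]].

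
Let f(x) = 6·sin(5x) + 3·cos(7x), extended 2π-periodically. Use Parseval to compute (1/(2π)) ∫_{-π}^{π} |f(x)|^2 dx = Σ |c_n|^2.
Σ |c_n|^2 = 45/2

Expand |f|^2 and use orthogonality of {sin(nx), cos(mx)} on [-π, π]:
  ∫_{-π}^{π} sin(nx)^2 dx = π, ∫ cos(mx)^2 dx = π, and cross terms integrate to 0.
So ∫_{-π}^{π} f(x)^2 dx = 6^2 · π + 3^2 · π = (36 + 9)π.
Divide by 2π: (36 + 9)/2 = 45/2.
By Parseval, this equals Σ |c_n|^2.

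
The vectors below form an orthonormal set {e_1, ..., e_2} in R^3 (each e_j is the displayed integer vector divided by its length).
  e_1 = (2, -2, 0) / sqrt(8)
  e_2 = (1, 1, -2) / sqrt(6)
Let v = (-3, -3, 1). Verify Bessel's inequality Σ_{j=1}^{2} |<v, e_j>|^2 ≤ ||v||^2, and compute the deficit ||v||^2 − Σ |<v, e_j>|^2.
Σ |<v, e_j>|^2 = 32/3; ||v||^2 = 19; deficit = 25/3

Write each e_j = u_j / sqrt(<u_j, u_j>) where u_j is the displayed integer vector. Then <v, e_j> = <v, u_j> / sqrt(<u_j, u_j>), so |<v, e_j>|^2 = <v, u_j>^2 / <u_j, u_j>.
Coefficients: <v, e_1> = 0/sqrt(8), <v, e_2> = -8/sqrt(6).
Square and sum: Σ |<v, e_j>|^2 = 32/3.
Compute ||v||^2 = v·v = 19.
Deficit = 19 − 32/3 = 25/3 ≥ 0, confirming Bessel's inequality. (The deficit equals ||v − Σ <v,e_j> e_j||^2, the squared distance from v to span{e_j}.)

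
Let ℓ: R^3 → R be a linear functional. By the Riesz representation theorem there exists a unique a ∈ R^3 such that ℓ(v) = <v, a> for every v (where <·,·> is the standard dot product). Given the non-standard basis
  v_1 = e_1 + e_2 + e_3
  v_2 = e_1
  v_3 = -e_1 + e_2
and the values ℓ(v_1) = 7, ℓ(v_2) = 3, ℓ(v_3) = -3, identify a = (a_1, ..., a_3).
a = (3, 0, 4)

Write a = (a_1, ..., a_3) in the standard basis. For each basis vector v_i, ℓ(v_i) = <v_i, a> is a linear equation in the a_j's. Collect the n equations into a matrix system V a = ℓ, where row i of V is v_i (expressed in the standard basis). Since V is invertible (lower-triangular with 1s on the diagonal, up to permutation), solve by back-substitution:
  V =
[[1, 1, 1],
 [1, 0, 0],
 [-1, 1, 0]]
  V a = (7, 3, -3)
Solving gives a = (3, 0, 4).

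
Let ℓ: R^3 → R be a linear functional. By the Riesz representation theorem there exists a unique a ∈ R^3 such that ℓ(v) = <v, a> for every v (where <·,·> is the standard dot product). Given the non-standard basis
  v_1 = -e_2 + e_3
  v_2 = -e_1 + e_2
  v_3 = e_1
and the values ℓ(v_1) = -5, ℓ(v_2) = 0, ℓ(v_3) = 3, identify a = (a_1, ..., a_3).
a = (3, 3, -2)

Write a = (a_1, ..., a_3) in the standard basis. For each basis vector v_i, ℓ(v_i) = <v_i, a> is a linear equation in the a_j's. Collect the n equations into a matrix system V a = ℓ, where row i of V is v_i (expressed in the standard basis). Since V is invertible (lower-triangular with 1s on the diagonal, up to permutation), solve by back-substitution:
  V =
[[0, -1, 1],
 [-1, 1, 0],
 [1, 0, 0]]
  V a = (-5, 0, 3)
Solving gives a = (3, 3, -2).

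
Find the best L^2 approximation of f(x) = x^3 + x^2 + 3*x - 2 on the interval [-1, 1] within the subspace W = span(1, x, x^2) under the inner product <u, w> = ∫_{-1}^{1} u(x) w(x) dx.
g(x) = x^2 + 18*x/5 - 2

The best approximation g ∈ W is the orthogonal projection of f onto W. Writing g = a_0 + a_1 x + a_2 x^2, the coefficients solve the normal equations G · a = b where
  G_{ij} = <φ_i, φ_j> and b_i = <f, φ_i>, with φ_0 = 1, φ_1 = x, φ_2 = x^2.
G =
  [2, 0, 2/3]
  [0, 2/3, 0]
  [2/3, 0, 2/5],
b = (-10/3, 12/5, -14/15).
Solving gives a_0 = -2, a_1 = 18/5, a_2 = 1, so
  g(x) = x^2 + 18*x/5 - 2.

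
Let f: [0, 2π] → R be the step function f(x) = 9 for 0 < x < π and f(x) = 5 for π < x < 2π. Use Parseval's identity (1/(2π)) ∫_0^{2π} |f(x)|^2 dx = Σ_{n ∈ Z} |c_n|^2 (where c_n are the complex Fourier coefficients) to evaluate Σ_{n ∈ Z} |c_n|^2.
Σ |c_n|^2 = 53

Parseval equates the L^2 energy of f (normalised by 1/(2π)) with the ℓ^2 sum of its Fourier coefficients: (1/(2π)) ∫_0^{2π} |f|^2 = Σ |c_n|^2.
Compute the left side: (1/(2π)) [∫_0^π 9^2 dx + ∫_π^{2π} 5^2 dx] = (1/(2π)) · (81π + 25π) = (81 + 25)/2 = 53.
So Σ_{n ∈ Z} |c_n|^2 = 53.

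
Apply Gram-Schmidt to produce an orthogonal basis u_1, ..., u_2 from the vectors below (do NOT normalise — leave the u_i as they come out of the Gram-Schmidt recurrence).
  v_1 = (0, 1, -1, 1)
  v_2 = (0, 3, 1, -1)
Orthogonal basis:
  u_1 = (0, 1, -1, 1)
  u_2 = (0, 8/3, 4/3, -4/3)

Apply the Gram-Schmidt recurrence
  u_1 = v_1
  u_i = v_i − Σ_{j<i} ((v_i · u_j) / (u_j · u_j)) · u_j.

Step by step this gives:
  u_1 = (0, 1, -1, 1)
  u_2 = (0, 8/3, 4/3, -4/3)

Orthogonality check:
  u_2 · u_1 = 0 (should be 0)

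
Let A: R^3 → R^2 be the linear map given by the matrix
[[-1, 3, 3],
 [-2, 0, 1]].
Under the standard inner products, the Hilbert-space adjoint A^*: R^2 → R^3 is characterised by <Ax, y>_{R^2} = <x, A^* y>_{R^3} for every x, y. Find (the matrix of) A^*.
A^* = A^T =
[[-1, -2],
 [3, 0],
 [3, 1]]

For real matrices with standard dot products, the defining identity <Ax, y> = <x, A^* y> gives (Ax)^T y = x^T (A^*) y, i.e. x^T A^T y = x^T (A^*) y. Since this holds for all x, y, we must have A^* = A^T. Therefore
A^* =
[[-1, -2],
 [3, 0],
 [3, 1]].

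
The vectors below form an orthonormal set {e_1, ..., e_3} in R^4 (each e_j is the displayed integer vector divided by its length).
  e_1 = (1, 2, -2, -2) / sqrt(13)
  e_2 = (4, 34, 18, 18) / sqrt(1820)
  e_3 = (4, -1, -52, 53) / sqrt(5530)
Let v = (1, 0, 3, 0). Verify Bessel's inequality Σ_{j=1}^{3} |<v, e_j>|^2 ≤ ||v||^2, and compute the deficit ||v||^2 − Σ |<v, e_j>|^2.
Σ |<v, e_j>|^2 = 628/79; ||v||^2 = 10; deficit = 162/79

Write each e_j = u_j / sqrt(<u_j, u_j>) where u_j is the displayed integer vector. Then <v, e_j> = <v, u_j> / sqrt(<u_j, u_j>), so |<v, e_j>|^2 = <v, u_j>^2 / <u_j, u_j>.
Coefficients: <v, e_1> = -5/sqrt(13), <v, e_2> = 58/sqrt(1820), <v, e_3> = -152/sqrt(5530).
Square and sum: Σ |<v, e_j>|^2 = 628/79.
Compute ||v||^2 = v·v = 10.
Deficit = 10 − 628/79 = 162/79 ≥ 0, confirming Bessel's inequality. (The deficit equals ||v − Σ <v,e_j> e_j||^2, the squared distance from v to span{e_j}.)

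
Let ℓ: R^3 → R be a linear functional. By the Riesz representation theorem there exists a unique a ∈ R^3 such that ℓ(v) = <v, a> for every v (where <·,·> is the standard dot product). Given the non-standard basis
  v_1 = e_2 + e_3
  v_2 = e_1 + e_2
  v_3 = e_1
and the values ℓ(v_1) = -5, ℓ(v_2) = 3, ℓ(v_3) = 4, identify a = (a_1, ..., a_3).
a = (4, -1, -4)

Write a = (a_1, ..., a_3) in the standard basis. For each basis vector v_i, ℓ(v_i) = <v_i, a> is a linear equation in the a_j's. Collect the n equations into a matrix system V a = ℓ, where row i of V is v_i (expressed in the standard basis). Since V is invertible (lower-triangular with 1s on the diagonal, up to permutation), solve by back-substitution:
  V =
[[0, 1, 1],
 [1, 1, 0],
 [1, 0, 0]]
  V a = (-5, 3, 4)
Solving gives a = (4, -1, -4).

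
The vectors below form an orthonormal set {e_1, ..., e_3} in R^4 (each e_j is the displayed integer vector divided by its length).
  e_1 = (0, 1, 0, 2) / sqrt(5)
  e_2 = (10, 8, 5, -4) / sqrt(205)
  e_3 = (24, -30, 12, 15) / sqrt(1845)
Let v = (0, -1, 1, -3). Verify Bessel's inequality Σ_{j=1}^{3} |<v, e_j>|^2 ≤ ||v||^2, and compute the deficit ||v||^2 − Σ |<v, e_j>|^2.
Σ |<v, e_j>|^2 = 51/5; ||v||^2 = 11; deficit = 4/5

Write each e_j = u_j / sqrt(<u_j, u_j>) where u_j is the displayed integer vector. Then <v, e_j> = <v, u_j> / sqrt(<u_j, u_j>), so |<v, e_j>|^2 = <v, u_j>^2 / <u_j, u_j>.
Coefficients: <v, e_1> = -7/sqrt(5), <v, e_2> = 9/sqrt(205), <v, e_3> = -3/sqrt(1845).
Square and sum: Σ |<v, e_j>|^2 = 51/5.
Compute ||v||^2 = v·v = 11.
Deficit = 11 − 51/5 = 4/5 ≥ 0, confirming Bessel's inequality. (The deficit equals ||v − Σ <v,e_j> e_j||^2, the squared distance from v to span{e_j}.)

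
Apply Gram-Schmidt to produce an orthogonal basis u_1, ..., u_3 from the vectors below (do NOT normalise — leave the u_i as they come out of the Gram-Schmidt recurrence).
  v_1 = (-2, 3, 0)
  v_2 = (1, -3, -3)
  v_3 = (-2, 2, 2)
Orthogonal basis:
  u_1 = (-2, 3, 0)
  u_2 = (-9/13, -6/13, -3)
  u_3 = (-6/7, -4/7, 2/7)

Apply the Gram-Schmidt recurrence
  u_1 = v_1
  u_i = v_i − Σ_{j<i} ((v_i · u_j) / (u_j · u_j)) · u_j.

Step by step this gives:
  u_1 = (-2, 3, 0)
  u_2 = (-9/13, -6/13, -3)
  u_3 = (-6/7, -4/7, 2/7)

Orthogonality check:
  u_2 · u_1 = 0 (should be 0)
  u_3 · u_1 = 0 (should be 0)
  u_3 · u_2 = 0 (should be 0)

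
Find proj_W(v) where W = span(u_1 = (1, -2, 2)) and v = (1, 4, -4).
proj_W(v) = (-5/3, 10/3, -10/3)

Set up U = [u_1 | ... | u_1] ∈ R^(3×1). The projector onto W = col(U) is P = U (U^T U)^(-1) U^T.
Compute U^T U =
  [9],
and U^T v = (-15).
Solve U^T U · c = U^T v for the coefficients: c = (-5/3). The projection is proj_W(v) = U c.
Check: (v - proj_W(v)) · u_1 = 0  (should be 0).
Result: proj_W(v) = (-5/3, 10/3, -10/3).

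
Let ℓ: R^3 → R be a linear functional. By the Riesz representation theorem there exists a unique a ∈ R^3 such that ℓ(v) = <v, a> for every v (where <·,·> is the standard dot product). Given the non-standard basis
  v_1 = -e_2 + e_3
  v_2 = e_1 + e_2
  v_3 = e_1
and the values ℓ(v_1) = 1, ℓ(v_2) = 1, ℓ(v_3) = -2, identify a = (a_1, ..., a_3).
a = (-2, 3, 4)

Write a = (a_1, ..., a_3) in the standard basis. For each basis vector v_i, ℓ(v_i) = <v_i, a> is a linear equation in the a_j's. Collect the n equations into a matrix system V a = ℓ, where row i of V is v_i (expressed in the standard basis). Since V is invertible (lower-triangular with 1s on the diagonal, up to permutation), solve by back-substitution:
  V =
[[0, -1, 1],
 [1, 1, 0],
 [1, 0, 0]]
  V a = (1, 1, -2)
Solving gives a = (-2, 3, 4).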